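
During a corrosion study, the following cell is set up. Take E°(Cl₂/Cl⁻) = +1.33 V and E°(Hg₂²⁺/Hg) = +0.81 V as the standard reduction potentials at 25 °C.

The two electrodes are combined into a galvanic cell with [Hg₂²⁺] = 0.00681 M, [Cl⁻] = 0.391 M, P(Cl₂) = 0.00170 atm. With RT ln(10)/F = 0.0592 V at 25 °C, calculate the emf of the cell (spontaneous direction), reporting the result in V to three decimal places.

+0.526 V

Cl₂/Cl⁻ is the cathode (higher E°), Hg₂²⁺/Hg the anode: E°cell = +1.33 − (+0.81) = +0.52 V, n = 2.
Overall: Cl₂(g) + 2 Hg(l) → 2 Cl⁻(aq) + Hg₂²⁺(aq)
Q = [Cl⁻]^2·[Hg₂²⁺] / (P(Cl₂)); log Q = -0.213.
E = E° − (0.0592/n) log Q = +0.52 − (0.0592/2)(-0.213) = +0.526 V.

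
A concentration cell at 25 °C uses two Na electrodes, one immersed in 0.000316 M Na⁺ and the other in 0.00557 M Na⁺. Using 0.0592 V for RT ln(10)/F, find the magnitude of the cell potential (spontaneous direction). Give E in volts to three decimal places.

+0.074 V

For a concentration cell E°cell = 0. The 0.00557 M side is the cathode (reduction is favoured where [Na⁺] is higher).
With n = 1, E = −(0.0592/1) log([Na⁺]ₐₙ/[Na⁺]꜀ₐₜ) = −(0.0592/1) log(0.000316/0.00557) = −(0.0592/1)(-1.246) = +0.074 V.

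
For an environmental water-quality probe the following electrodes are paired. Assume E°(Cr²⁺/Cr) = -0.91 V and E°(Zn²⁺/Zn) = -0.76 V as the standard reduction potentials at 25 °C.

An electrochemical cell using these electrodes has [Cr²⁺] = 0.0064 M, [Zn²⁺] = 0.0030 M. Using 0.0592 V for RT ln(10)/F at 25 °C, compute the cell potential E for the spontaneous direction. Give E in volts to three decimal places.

Zn²⁺/Zn is the cathode (higher E°), Cr²⁺/Cr the anode: E°cell = -0.76 − (-0.91) = +0.15 V, n = 2.
Overall: Zn²⁺(aq) + Cr(s) → Zn(s) + Cr²⁺(aq)
Q = [Cr²⁺] / ([Zn²⁺]); log Q = 0.329.
E = E° − (0.0592/n) log Q = +0.15 − (0.0592/2)(0.329) = +0.140 V.

+0.140 V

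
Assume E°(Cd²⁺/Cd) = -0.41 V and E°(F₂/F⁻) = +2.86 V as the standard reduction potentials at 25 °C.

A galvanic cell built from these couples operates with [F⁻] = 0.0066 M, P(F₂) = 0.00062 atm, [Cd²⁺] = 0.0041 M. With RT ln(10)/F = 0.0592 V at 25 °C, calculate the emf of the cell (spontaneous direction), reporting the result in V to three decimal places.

+3.375 V

F₂/F⁻ is the cathode (higher E°), Cd²⁺/Cd the anode: E°cell = +2.86 − (-0.41) = +3.27 V, n = 2.
Overall: F₂(g) + Cd(s) → 2 F⁻(aq) + Cd²⁺(aq)
Q = [F⁻]^2·[Cd²⁺] / (P(F₂)); log Q = -3.541.
E = E° − (0.0592/n) log Q = +3.27 − (0.0592/2)(-3.541) = +3.375 V.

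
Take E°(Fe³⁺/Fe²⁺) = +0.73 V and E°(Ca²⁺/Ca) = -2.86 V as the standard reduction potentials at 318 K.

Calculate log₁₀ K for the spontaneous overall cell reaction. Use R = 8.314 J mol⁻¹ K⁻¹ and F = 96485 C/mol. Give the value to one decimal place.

Cathode: Fe³⁺/Fe²⁺; anode: Ca²⁺/Ca. E°cell = (+0.73) − (-2.86) = +3.59 V, with n = 2.
ΔG° = −nFE° = −RT ln K, so ln K = nFE°/(RT) = (2)(96485)(+3.59) / ((8.314)(318)) = 262.028.
log₁₀ K = 262.028 / ln 10 = 113.8.

113.8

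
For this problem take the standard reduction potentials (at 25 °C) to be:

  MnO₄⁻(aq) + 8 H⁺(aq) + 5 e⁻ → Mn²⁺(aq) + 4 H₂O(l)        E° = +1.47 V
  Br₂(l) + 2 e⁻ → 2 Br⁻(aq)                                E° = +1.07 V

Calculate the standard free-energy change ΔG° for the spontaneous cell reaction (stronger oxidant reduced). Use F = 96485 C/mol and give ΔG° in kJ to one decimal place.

-385.9 kJ

MnO₄⁻/Mn²⁺ (E° = +1.47 V) is the cathode; Br₂/Br⁻ (E° = +1.07 V) is the anode, so E°cell = +0.40 V.
Balancing electrons gives n = 10 (lcm of 5 and 2).
ΔG° = −nFE° = −(10)(96485)(+0.40) = -385,940 J = -385.9 kJ.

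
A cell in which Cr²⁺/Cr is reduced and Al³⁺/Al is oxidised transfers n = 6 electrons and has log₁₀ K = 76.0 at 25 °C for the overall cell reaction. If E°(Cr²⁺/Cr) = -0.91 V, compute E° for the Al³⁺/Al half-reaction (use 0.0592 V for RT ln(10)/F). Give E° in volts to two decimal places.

E°cell = (0.0592/n)·log K = (0.0592/6)(76.0) = +0.750 V.
Since Cr²⁺/Cr is the cathode and Al³⁺/Al the anode, E°cell = E°(Cr²⁺/Cr) − E°(Al³⁺/Al).
So E°(Al³⁺/Al) = E°(Cr²⁺/Cr) − E°cell = (-0.91) − (+0.750) = -1.66 V.

-1.66 V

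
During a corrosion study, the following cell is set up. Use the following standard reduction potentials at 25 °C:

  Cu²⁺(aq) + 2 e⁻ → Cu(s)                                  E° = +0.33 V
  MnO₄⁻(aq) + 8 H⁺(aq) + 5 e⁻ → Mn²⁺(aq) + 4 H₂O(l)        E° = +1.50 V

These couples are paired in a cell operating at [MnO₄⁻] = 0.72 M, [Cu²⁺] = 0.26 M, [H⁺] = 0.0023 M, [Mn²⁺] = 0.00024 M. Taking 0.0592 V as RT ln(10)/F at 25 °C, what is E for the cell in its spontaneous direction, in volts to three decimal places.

+0.979 V

MnO₄⁻/Mn²⁺ is the cathode (higher E°), Cu²⁺/Cu the anode: E°cell = +1.50 − (+0.33) = +1.17 V, n = 10.
Overall: 2 MnO₄⁻(aq) + 16 H⁺(aq) + 5 Cu(s) → 2 Mn²⁺(aq) + 8 H₂O(l) + 5 Cu²⁺(aq)
Q = [Mn²⁺]^2·[Cu²⁺]^5 / ([MnO₄⁻]^2·[H⁺]^16); log Q = 32.333.
E = E° − (0.0592/n) log Q = +1.17 − (0.0592/10)(32.333) = +0.979 V.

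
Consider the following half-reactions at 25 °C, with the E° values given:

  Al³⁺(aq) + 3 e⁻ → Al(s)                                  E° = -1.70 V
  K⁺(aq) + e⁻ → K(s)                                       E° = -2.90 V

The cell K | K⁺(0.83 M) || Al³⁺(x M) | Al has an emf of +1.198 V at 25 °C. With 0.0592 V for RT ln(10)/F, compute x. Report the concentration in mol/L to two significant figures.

Al³⁺/Al is the cathode, K⁺/K the anode: E°cell = +1.20 V, n = 3.
Overall reaction: Al³⁺(aq) + 3 K(s) → Al(s) + 3 K⁺(aq); Q = [K⁺]^3/[Al³⁺]^1.
From E = E° − (0.0592/n) log Q: log Q = (E° − E)·n/0.0592 = (+1.20 − (+1.198))·3/0.0592 = 0.1014.
So 1·log[Al³⁺] = 3·log(0.83) − log Q = -0.2428 − (0.1014) = -0.3442; [Al³⁺] = 10^(-0.3442) ≈ 0.45 M.

0.45 M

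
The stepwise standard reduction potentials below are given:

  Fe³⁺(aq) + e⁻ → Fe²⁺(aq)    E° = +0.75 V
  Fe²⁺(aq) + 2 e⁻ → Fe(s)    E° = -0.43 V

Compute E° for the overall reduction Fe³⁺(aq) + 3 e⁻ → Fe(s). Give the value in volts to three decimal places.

-0.037 V

Adding the free-energy changes (−nFE°) of the two steps gives −n₃FE°₃ = −n₁FE°₁ − n₂FE°₂.
E°₃ = (1×+0.75 + 2×-0.43) / 3 = (-0.110) / 3 = -0.037 V.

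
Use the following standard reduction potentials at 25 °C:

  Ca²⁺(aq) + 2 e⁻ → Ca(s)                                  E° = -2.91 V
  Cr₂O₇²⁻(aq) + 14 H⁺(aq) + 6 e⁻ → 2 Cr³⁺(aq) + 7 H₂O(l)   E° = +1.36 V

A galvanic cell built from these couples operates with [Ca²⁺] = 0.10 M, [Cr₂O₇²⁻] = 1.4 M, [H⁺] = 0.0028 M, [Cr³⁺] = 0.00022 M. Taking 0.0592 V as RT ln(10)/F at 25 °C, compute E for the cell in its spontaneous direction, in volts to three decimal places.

Cr₂O₇²⁻/Cr³⁺ is the cathode (higher E°), Ca²⁺/Ca the anode: E°cell = +1.36 − (-2.91) = +4.27 V, n = 6.
Overall: Cr₂O₇²⁻(aq) + 14 H⁺(aq) + 3 Ca(s) → 2 Cr³⁺(aq) + 7 H₂O(l) + 3 Ca²⁺(aq)
Q = [Cr³⁺]^2·[Ca²⁺]^3 / ([Cr₂O₇²⁻]·[H⁺]^14); log Q = 25.279.
E = E° − (0.0592/n) log Q = +4.27 − (0.0592/6)(25.279) = +4.021 V.

+4.021 V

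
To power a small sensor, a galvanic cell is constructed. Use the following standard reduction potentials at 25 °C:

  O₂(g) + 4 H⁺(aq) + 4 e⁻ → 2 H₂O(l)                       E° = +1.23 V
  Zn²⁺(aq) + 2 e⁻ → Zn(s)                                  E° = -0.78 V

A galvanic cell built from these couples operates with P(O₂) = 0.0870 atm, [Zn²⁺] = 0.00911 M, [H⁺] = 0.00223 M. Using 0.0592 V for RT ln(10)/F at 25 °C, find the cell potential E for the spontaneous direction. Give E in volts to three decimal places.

O₂/H₂O is the cathode (higher E°), Zn²⁺/Zn the anode: E°cell = +1.23 − (-0.78) = +2.01 V, n = 4.
Overall: O₂(g) + 4 H⁺(aq) + 2 Zn(s) → 2 H₂O(l) + 2 Zn²⁺(aq)
Q = [Zn²⁺]^2 / (P(O₂)·[H⁺]^4); log Q = 7.586.
E = E° − (0.0592/n) log Q = +2.01 − (0.0592/4)(7.586) = +1.898 V.

+1.898 V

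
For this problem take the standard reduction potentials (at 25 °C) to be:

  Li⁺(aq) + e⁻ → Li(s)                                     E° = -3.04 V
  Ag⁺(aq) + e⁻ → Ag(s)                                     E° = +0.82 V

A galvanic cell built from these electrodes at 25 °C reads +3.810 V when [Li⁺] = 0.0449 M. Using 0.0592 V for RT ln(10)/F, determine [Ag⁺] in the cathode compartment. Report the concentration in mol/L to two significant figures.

Ag⁺/Ag is the cathode, Li⁺/Li the anode: E°cell = +3.86 V, n = 1.
Overall reaction: Ag⁺(aq) + Li(s) → Ag(s) + Li⁺(aq); Q = [Li⁺]^1/[Ag⁺]^1.
From E = E° − (0.0592/n) log Q: log Q = (E° − E)·n/0.0592 = (+3.86 − (+3.810))·1/0.0592 = 0.8446.
So 1·log[Ag⁺] = 1·log(0.0449) − log Q = -1.3478 − (0.8446) = -2.1924; [Ag⁺] = 10^(-2.1924) ≈ 0.0064 M.

0.0064 M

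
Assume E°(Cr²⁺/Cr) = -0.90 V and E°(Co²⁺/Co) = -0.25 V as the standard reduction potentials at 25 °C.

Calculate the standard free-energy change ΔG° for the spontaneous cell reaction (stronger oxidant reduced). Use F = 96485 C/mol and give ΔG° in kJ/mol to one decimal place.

-125.4 kJ/mol

Co²⁺/Co (E° = -0.25 V) is the cathode; Cr²⁺/Cr (E° = -0.90 V) is the anode, so E°cell = +0.65 V.
Balancing electrons gives n = 2 (lcm of 2 and 2).
ΔG° = −nFE° = −(2)(96485)(+0.65) = -125,430 J = -125.4 kJ/mol.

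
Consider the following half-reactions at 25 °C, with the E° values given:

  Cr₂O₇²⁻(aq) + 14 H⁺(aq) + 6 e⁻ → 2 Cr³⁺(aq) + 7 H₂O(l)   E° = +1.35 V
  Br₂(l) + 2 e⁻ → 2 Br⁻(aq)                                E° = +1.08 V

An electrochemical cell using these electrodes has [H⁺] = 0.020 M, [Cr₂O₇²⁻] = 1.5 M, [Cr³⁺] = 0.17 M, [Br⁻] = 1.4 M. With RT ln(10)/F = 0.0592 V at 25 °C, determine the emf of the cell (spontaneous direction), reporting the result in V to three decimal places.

Cr₂O₇²⁻/Cr³⁺ is the cathode (higher E°), Br₂/Br⁻ the anode: E°cell = +1.35 − (+1.08) = +0.27 V, n = 6.
Overall: Cr₂O₇²⁻(aq) + 14 H⁺(aq) + 6 Br⁻(aq) → 2 Cr³⁺(aq) + 7 H₂O(l) + 3 Br₂(l)
Q = [Cr³⁺]^2 / ([Cr₂O₇²⁻]·[H⁺]^14·[Br⁻]^6); log Q = 21.194.
E = E° − (0.0592/n) log Q = +0.27 − (0.0592/6)(21.194) = +0.061 V.

+0.061 V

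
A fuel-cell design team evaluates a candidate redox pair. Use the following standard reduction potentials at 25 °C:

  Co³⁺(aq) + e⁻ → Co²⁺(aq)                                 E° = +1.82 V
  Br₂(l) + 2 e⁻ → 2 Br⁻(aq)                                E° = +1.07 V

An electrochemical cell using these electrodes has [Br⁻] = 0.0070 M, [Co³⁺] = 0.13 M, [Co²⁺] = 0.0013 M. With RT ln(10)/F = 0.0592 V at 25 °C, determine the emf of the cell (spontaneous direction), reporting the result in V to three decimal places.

+0.741 V

Co³⁺/Co²⁺ is the cathode (higher E°), Br₂/Br⁻ the anode: E°cell = +1.82 − (+1.07) = +0.75 V, n = 2.
Overall: 2 Co³⁺(aq) + 2 Br⁻(aq) → 2 Co²⁺(aq) + Br₂(l)
Q = [Co²⁺]^2 / ([Co³⁺]^2·[Br⁻]^2); log Q = 0.310.
E = E° − (0.0592/n) log Q = +0.75 − (0.0592/2)(0.310) = +0.741 V.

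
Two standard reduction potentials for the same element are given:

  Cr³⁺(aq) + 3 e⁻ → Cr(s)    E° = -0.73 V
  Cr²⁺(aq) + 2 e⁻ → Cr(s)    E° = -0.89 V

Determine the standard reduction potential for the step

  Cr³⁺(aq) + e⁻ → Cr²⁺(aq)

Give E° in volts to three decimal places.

-0.410 V

Sequential free energies add, so n₃E°₃ = n₁E°₁ + n₂E°₂.
With n₃ = 3, and the known step contributing 2×(-0.89) V, the unknown satisfies 1·E° = 3×(-0.73) − 2×(-0.89) = -0.410.
E° = -0.410 / 1 = -0.410 V.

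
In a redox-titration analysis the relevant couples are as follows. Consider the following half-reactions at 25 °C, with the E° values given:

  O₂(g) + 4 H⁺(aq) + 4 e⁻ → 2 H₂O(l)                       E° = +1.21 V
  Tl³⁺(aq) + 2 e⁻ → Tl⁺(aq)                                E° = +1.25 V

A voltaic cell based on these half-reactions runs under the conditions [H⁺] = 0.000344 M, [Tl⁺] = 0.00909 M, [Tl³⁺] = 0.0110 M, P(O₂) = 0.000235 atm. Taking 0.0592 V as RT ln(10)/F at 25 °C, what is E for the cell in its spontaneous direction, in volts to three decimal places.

+0.301 V

Tl³⁺/Tl⁺ is the cathode (higher E°), O₂/H₂O the anode: E°cell = +1.25 − (+1.21) = +0.04 V, n = 4.
Overall: 2 Tl³⁺(aq) + 2 H₂O(l) → 2 Tl⁺(aq) + O₂(g) + 4 H⁺(aq)
Q = [Tl⁺]^2·P(O₂)·[H⁺]^4 / ([Tl³⁺]^2); log Q = -17.648.
E = E° − (0.0592/n) log Q = +0.04 − (0.0592/4)(-17.648) = +0.301 V.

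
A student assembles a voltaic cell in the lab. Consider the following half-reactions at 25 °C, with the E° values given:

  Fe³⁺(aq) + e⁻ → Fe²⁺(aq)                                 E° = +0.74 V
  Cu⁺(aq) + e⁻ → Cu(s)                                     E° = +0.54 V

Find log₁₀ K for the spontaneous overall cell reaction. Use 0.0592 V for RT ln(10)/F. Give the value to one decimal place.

3.4

Cathode: Fe³⁺/Fe²⁺; anode: Cu⁺/Cu. E°cell = +0.20 V, n = 1.
log K = nE°cell / 0.0592 = (1)(+0.20) / 0.0592 = 3.4.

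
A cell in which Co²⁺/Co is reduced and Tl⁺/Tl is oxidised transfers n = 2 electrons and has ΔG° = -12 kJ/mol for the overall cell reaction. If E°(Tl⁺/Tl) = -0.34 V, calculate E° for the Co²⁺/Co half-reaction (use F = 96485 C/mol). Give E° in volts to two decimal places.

-0.28 V

E°cell = −ΔG°/(nF) = −(-12×10³)/((2)(96485)) = +0.062 V.
Since Co²⁺/Co is the cathode and Tl⁺/Tl the anode, E°cell = E°(Co²⁺/Co) − E°(Tl⁺/Tl).
So E°(Co²⁺/Co) = E°cell + E°(Tl⁺/Tl) = +0.062 + (-0.34) = -0.28 V.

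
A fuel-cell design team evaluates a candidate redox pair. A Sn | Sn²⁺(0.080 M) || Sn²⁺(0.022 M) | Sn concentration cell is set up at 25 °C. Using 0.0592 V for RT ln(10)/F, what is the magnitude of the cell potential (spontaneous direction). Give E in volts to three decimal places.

+0.017 V

For a concentration cell E°cell = 0. The 0.080 M side is the cathode (reduction is favoured where [Sn²⁺] is higher).
With n = 2, E = −(0.0592/2) log([Sn²⁺]ₐₙ/[Sn²⁺]꜀ₐₜ) = −(0.0592/2) log(0.022/0.08) = −(0.0592/2)(-0.561) = +0.017 V.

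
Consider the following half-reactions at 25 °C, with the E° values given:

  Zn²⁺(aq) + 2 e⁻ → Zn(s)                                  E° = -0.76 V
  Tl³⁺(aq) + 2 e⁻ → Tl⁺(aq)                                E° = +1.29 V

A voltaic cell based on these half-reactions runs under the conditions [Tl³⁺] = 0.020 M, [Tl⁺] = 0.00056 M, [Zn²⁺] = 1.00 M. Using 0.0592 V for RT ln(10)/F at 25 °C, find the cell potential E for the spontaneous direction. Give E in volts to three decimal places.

+2.096 V

Tl³⁺/Tl⁺ is the cathode (higher E°), Zn²⁺/Zn the anode: E°cell = +1.29 − (-0.76) = +2.05 V, n = 2.
Overall: Tl³⁺(aq) + Zn(s) → Tl⁺(aq) + Zn²⁺(aq)
Q = [Tl⁺]·[Zn²⁺] / ([Tl³⁺]); log Q = -1.553.
E = E° − (0.0592/n) log Q = +2.05 − (0.0592/2)(-1.553) = +2.096 V.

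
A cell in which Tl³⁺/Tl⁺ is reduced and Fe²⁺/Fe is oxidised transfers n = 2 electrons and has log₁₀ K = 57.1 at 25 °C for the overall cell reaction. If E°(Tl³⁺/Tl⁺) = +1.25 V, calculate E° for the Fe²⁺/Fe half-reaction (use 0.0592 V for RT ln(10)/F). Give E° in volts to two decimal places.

E°cell = (0.0592/n)·log K = (0.0592/2)(57.1) = +1.690 V.
Since Tl³⁺/Tl⁺ is the cathode and Fe²⁺/Fe the anode, E°cell = E°(Tl³⁺/Tl⁺) − E°(Fe²⁺/Fe).
So E°(Fe²⁺/Fe) = E°(Tl³⁺/Tl⁺) − E°cell = (+1.25) − (+1.690) = -0.44 V.

-0.44 V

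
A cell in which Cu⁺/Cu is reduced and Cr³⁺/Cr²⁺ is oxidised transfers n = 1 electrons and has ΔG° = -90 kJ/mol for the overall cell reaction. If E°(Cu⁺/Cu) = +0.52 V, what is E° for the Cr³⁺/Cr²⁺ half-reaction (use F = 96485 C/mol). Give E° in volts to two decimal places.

-0.41 V

E°cell = −ΔG°/(nF) = −(-90×10³)/((1)(96485)) = +0.933 V.
Since Cu⁺/Cu is the cathode and Cr³⁺/Cr²⁺ the anode, E°cell = E°(Cu⁺/Cu) − E°(Cr³⁺/Cr²⁺).
So E°(Cr³⁺/Cr²⁺) = E°(Cu⁺/Cu) − E°cell = (+0.52) − (+0.933) = -0.41 V.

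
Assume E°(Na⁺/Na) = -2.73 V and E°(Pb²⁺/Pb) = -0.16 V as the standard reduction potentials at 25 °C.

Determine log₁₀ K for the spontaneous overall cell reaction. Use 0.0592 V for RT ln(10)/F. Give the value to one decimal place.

Cathode: Pb²⁺/Pb; anode: Na⁺/Na. E°cell = +2.57 V, n = 2.
log K = nE°cell / 0.0592 = (2)(+2.57) / 0.0592 = 86.8.

86.8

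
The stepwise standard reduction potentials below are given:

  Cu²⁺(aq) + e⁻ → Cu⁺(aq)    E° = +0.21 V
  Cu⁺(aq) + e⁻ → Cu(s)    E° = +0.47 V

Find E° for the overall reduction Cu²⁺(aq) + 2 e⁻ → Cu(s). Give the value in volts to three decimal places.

+0.340 V

Adding the free-energy changes (−nFE°) of the two steps gives −n₃FE°₃ = −n₁FE°₁ − n₂FE°₂.
E°₃ = (1×+0.21 + 1×+0.47) / 2 = (+0.680) / 2 = +0.340 V.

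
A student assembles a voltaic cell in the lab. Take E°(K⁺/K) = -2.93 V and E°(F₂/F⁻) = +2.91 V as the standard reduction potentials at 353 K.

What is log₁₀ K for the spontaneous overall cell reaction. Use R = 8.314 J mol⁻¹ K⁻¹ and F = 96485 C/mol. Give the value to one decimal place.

Cathode: F₂/F⁻; anode: K⁺/K. E°cell = (+2.91) − (-2.93) = +5.84 V, with n = 2.
ΔG° = −nFE° = −RT ln K, so ln K = nFE°/(RT) = (2)(96485)(+5.84) / ((8.314)(353)) = 383.988.
log₁₀ K = 383.988 / ln 10 = 166.8.

166.8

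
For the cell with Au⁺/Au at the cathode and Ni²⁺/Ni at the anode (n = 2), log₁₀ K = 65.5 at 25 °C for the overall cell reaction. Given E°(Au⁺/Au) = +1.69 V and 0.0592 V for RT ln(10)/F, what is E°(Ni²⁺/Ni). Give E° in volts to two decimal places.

-0.25 V

E°cell = (0.0592/n)·log K = (0.0592/2)(65.5) = +1.939 V.
Since Au⁺/Au is the cathode and Ni²⁺/Ni the anode, E°cell = E°(Au⁺/Au) − E°(Ni²⁺/Ni).
So E°(Ni²⁺/Ni) = E°(Au⁺/Au) − E°cell = (+1.69) − (+1.939) = -0.25 V.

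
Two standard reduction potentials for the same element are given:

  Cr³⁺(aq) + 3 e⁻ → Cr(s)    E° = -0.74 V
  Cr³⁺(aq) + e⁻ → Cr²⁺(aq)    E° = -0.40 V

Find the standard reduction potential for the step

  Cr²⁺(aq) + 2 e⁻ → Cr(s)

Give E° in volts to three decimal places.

-0.910 V

Sequential free energies add, so n₃E°₃ = n₁E°₁ + n₂E°₂.
With n₃ = 3, and the known step contributing 1×(-0.40) V, the unknown satisfies 2·E° = 3×(-0.74) − 1×(-0.40) = -1.820.
E° = -1.820 / 2 = -0.910 V.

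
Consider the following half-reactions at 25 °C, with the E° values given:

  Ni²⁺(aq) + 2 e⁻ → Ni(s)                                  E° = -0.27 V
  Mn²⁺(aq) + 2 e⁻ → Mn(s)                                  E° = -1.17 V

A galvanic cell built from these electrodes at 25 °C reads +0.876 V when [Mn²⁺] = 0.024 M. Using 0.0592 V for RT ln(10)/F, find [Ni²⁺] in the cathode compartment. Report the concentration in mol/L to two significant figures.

0.0037 M

Ni²⁺/Ni is the cathode, Mn²⁺/Mn the anode: E°cell = +0.90 V, n = 2.
Overall reaction: Ni²⁺(aq) + Mn(s) → Ni(s) + Mn²⁺(aq); Q = [Mn²⁺]^1/[Ni²⁺]^1.
From E = E° − (0.0592/n) log Q: log Q = (E° − E)·n/0.0592 = (+0.90 − (+0.876))·2/0.0592 = 0.8108.
So 1·log[Ni²⁺] = 1·log(0.024) − log Q = -1.6198 − (0.8108) = -2.4306; [Ni²⁺] = 10^(-2.4306) ≈ 0.0037 M.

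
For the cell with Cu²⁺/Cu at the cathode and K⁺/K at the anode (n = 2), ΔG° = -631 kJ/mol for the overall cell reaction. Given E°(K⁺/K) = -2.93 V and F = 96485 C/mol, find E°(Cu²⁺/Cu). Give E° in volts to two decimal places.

E°cell = −ΔG°/(nF) = −(-631×10³)/((2)(96485)) = +3.270 V.
Since Cu²⁺/Cu is the cathode and K⁺/K the anode, E°cell = E°(Cu²⁺/Cu) − E°(K⁺/K).
So E°(Cu²⁺/Cu) = E°cell + E°(K⁺/K) = +3.270 + (-2.93) = +0.34 V.

+0.34 V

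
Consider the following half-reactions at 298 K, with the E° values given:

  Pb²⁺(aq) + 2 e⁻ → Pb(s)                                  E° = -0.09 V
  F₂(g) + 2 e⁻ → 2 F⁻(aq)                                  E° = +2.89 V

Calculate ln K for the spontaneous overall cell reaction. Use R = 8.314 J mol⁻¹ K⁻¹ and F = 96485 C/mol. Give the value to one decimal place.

232.1

Cathode: F₂/F⁻; anode: Pb²⁺/Pb. E°cell = (+2.89) − (-0.09) = +2.98 V, with n = 2.
ΔG° = −nFE° = −RT ln K, so ln K = nFE°/(RT) = (2)(96485)(+2.98) / ((8.314)(298)) = 232.102.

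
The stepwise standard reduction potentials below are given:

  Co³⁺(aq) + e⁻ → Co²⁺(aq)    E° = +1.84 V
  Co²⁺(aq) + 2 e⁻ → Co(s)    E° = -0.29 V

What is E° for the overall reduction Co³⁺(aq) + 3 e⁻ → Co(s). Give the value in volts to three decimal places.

+0.420 V

Standard free energies of sequential steps add: ΔG°₃ = ΔG°₁ + ΔG°₂, so n₃E°₃ = n₁E°₁ + n₂E°₂.
E°₃ = (1×+1.84 + 2×-0.29) / 3 = (+1.260) / 3 = +0.420 V.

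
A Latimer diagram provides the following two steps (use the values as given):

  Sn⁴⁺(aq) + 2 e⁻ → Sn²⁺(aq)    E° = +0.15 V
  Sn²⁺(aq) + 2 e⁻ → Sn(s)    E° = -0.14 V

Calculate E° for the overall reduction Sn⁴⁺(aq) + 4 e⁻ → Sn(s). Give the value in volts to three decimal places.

+0.005 V

Standard free energies of sequential steps add: ΔG°₃ = ΔG°₁ + ΔG°₂, so n₃E°₃ = n₁E°₁ + n₂E°₂.
E°₃ = (2×+0.15 + 2×-0.14) / 4 = (+0.020) / 4 = +0.005 V.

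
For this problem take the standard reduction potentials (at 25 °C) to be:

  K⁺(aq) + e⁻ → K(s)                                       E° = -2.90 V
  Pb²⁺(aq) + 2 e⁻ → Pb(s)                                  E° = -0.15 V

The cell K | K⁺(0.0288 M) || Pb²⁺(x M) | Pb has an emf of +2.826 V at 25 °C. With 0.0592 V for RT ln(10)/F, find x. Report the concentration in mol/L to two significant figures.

Pb²⁺/Pb is the cathode, K⁺/K the anode: E°cell = +2.75 V, n = 2.
Overall reaction: Pb²⁺(aq) + 2 K(s) → Pb(s) + 2 K⁺(aq); Q = [K⁺]^2/[Pb²⁺]^1.
From E = E° − (0.0592/n) log Q: log Q = (E° − E)·n/0.0592 = (+2.75 − (+2.826))·2/0.0592 = -2.5676.
So 1·log[Pb²⁺] = 2·log(0.0288) − log Q = -3.0812 − (-2.5676) = -0.5136; [Pb²⁺] = 10^(-0.5136) ≈ 0.31 M.

0.31 M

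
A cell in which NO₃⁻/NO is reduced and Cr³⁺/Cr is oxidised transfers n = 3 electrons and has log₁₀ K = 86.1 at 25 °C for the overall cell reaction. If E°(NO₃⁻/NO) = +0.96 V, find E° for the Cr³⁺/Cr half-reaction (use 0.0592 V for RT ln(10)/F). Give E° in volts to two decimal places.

E°cell = (0.0592/n)·log K = (0.0592/3)(86.1) = +1.699 V.
Since NO₃⁻/NO is the cathode and Cr³⁺/Cr the anode, E°cell = E°(NO₃⁻/NO) − E°(Cr³⁺/Cr).
So E°(Cr³⁺/Cr) = E°(NO₃⁻/NO) − E°cell = (+0.96) − (+1.699) = -0.74 V.

-0.74 V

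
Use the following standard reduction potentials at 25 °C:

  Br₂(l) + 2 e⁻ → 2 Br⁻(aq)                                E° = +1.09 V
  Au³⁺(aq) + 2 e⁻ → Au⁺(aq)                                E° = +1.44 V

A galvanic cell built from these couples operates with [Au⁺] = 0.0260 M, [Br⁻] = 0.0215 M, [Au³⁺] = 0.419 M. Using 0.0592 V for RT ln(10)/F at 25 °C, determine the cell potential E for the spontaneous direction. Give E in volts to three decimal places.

Au³⁺/Au⁺ is the cathode (higher E°), Br₂/Br⁻ the anode: E°cell = +1.44 − (+1.09) = +0.35 V, n = 2.
Overall: Au³⁺(aq) + 2 Br⁻(aq) → Au⁺(aq) + Br₂(l)
Q = [Au⁺] / ([Au³⁺]·[Br⁻]^2); log Q = 2.128.
E = E° − (0.0592/n) log Q = +0.35 − (0.0592/2)(2.128) = +0.287 V.

+0.287 V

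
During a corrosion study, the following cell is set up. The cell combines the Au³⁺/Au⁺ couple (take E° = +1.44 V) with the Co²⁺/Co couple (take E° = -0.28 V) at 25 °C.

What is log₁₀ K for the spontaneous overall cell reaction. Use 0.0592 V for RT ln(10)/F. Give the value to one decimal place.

Cathode: Au³⁺/Au⁺; anode: Co²⁺/Co. E°cell = +1.72 V, n = 2.
log K = nE°cell / 0.0592 = (2)(+1.72) / 0.0592 = 58.1.

58.1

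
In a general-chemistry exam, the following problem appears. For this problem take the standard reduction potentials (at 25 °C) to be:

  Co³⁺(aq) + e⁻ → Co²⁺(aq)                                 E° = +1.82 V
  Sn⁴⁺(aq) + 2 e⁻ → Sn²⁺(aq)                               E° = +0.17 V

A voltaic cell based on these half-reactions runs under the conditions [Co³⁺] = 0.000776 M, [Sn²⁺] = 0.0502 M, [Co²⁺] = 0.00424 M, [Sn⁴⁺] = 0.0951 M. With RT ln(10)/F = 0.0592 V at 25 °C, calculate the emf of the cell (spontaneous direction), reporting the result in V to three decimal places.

+1.598 V

Co³⁺/Co²⁺ is the cathode (higher E°), Sn⁴⁺/Sn²⁺ the anode: E°cell = +1.82 − (+0.17) = +1.65 V, n = 2.
Overall: 2 Co³⁺(aq) + Sn²⁺(aq) → 2 Co²⁺(aq) + Sn⁴⁺(aq)
Q = [Co²⁺]^2·[Sn⁴⁺] / ([Co³⁺]^2·[Sn²⁺]); log Q = 1.752.
E = E° − (0.0592/n) log Q = +1.65 − (0.0592/2)(1.752) = +1.598 V.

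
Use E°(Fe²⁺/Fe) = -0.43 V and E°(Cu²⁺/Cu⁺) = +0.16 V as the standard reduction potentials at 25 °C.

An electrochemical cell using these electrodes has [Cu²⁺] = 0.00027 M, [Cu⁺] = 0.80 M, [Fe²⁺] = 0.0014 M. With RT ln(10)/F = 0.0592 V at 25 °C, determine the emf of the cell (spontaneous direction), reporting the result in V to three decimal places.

+0.469 V

Cu²⁺/Cu⁺ is the cathode (higher E°), Fe²⁺/Fe the anode: E°cell = +0.16 − (-0.43) = +0.59 V, n = 2.
Overall: 2 Cu²⁺(aq) + Fe(s) → 2 Cu⁺(aq) + Fe²⁺(aq)
Q = [Cu⁺]^2·[Fe²⁺] / ([Cu²⁺]^2); log Q = 4.090.
E = E° − (0.0592/n) log Q = +0.59 − (0.0592/2)(4.090) = +0.469 V.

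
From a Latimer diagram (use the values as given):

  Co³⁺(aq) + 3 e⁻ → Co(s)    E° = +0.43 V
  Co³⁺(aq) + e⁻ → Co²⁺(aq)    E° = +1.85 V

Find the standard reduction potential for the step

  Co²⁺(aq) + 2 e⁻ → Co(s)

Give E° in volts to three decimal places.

Sequential free energies add, so n₃E°₃ = n₁E°₁ + n₂E°₂.
With n₃ = 3, and the known step contributing 1×(+1.85) V, the unknown satisfies 2·E° = 3×(+0.43) − 1×(+1.85) = -0.560.
E° = -0.560 / 2 = -0.280 V.

-0.280 V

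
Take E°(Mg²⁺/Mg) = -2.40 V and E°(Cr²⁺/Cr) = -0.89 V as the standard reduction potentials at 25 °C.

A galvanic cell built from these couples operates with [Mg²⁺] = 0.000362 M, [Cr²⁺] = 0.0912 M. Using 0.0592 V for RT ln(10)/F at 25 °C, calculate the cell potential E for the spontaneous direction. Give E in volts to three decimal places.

Cr²⁺/Cr is the cathode (higher E°), Mg²⁺/Mg the anode: E°cell = -0.89 − (-2.40) = +1.51 V, n = 2.
Overall: Cr²⁺(aq) + Mg(s) → Cr(s) + Mg²⁺(aq)
Q = [Mg²⁺] / ([Cr²⁺]); log Q = -2.401.
E = E° − (0.0592/n) log Q = +1.51 − (0.0592/2)(-2.401) = +1.581 V.

+1.581 V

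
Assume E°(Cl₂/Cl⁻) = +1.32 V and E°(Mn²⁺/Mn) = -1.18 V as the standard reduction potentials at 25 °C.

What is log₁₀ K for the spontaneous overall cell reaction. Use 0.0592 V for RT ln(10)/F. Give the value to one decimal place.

84.5

Cathode: Cl₂/Cl⁻; anode: Mn²⁺/Mn. E°cell = +2.50 V, n = 2.
log K = nE°cell / 0.0592 = (2)(+2.50) / 0.0592 = 84.5.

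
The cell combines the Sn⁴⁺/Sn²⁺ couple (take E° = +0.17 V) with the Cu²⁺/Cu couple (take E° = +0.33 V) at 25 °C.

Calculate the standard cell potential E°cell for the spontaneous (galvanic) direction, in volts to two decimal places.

The Cu²⁺/Cu couple has the higher reduction potential, so it is the cathode; Sn⁴⁺/Sn²⁺ is oxidised at the anode.
E°cell = E°(cathode) − E°(anode) = (+0.33) − (+0.17) = +0.16 V.

+0.16 V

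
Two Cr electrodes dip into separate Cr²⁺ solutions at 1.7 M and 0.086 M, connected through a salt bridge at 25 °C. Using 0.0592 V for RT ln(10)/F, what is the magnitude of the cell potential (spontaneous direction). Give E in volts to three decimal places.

+0.038 V

For a concentration cell E°cell = 0. The 1.7 M side is the cathode (reduction is favoured where [Cr²⁺] is higher).
With n = 2, E = −(0.0592/2) log([Cr²⁺]ₐₙ/[Cr²⁺]꜀ₐₜ) = −(0.0592/2) log(0.086/1.7) = −(0.0592/2)(-1.296) = +0.038 V.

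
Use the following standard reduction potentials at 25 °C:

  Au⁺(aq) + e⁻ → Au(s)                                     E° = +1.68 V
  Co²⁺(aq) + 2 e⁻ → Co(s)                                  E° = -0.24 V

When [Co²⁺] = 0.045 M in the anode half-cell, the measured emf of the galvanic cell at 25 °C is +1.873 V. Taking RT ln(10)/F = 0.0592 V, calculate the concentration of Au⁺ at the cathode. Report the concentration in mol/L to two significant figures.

Au⁺/Au is the cathode, Co²⁺/Co the anode: E°cell = +1.92 V, n = 2.
Overall reaction: 2 Au⁺(aq) + Co(s) → 2 Au(s) + Co²⁺(aq); Q = [Co²⁺]^1/[Au⁺]^2.
From E = E° − (0.0592/n) log Q: log Q = (E° − E)·n/0.0592 = (+1.92 − (+1.873))·2/0.0592 = 1.5878.
So 2·log[Au⁺] = 1·log(0.045) − log Q = -1.3468 − (1.5878) = -2.9346; log[Au⁺] = -2.9346 / 2 = -1.4673; [Au⁺] = 10^(-1.4673) ≈ 0.034 M.

0.034 M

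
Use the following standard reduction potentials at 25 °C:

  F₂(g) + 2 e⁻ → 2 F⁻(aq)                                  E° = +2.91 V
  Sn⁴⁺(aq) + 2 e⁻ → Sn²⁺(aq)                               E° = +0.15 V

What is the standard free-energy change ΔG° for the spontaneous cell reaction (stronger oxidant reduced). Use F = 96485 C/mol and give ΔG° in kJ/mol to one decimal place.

-532.6 kJ/mol

F₂/F⁻ (E° = +2.91 V) is the cathode; Sn⁴⁺/Sn²⁺ (E° = +0.15 V) is the anode, so E°cell = +2.76 V.
Balancing electrons gives n = 2 (lcm of 2 and 2).
ΔG° = −nFE° = −(2)(96485)(+2.76) = -532,597 J = -532.6 kJ/mol.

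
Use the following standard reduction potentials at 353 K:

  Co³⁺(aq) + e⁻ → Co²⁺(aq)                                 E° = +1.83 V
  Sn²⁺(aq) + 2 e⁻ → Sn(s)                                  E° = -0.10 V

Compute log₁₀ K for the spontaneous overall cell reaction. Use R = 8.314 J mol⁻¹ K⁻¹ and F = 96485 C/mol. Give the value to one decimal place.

Cathode: Co³⁺/Co²⁺; anode: Sn²⁺/Sn. E°cell = (+1.83) − (-0.10) = +1.93 V, with n = 2.
ΔG° = −nFE° = −RT ln K, so ln K = nFE°/(RT) = (2)(96485)(+1.93) / ((8.314)(353)) = 126.900.
log₁₀ K = 126.900 / ln 10 = 55.1.

55.1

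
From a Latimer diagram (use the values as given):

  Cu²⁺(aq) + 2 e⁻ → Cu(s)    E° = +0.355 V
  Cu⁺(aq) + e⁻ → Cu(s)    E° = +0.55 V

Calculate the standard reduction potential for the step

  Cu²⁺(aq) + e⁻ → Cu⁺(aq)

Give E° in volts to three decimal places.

Sequential free energies add, so n₃E°₃ = n₁E°₁ + n₂E°₂.
With n₃ = 2, and the known step contributing 1×(+0.55) V, the unknown satisfies 1·E° = 2×(+0.355) − 1×(+0.55) = +0.160.
E° = +0.160 / 1 = +0.160 V.

+0.160 V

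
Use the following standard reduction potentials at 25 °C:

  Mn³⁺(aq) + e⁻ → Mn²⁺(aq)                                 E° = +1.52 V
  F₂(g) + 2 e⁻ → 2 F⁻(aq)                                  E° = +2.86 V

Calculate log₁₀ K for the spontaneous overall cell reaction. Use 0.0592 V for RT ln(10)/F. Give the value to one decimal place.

Cathode: F₂/F⁻; anode: Mn³⁺/Mn²⁺. E°cell = +1.34 V, n = 2.
log K = nE°cell / 0.0592 = (2)(+1.34) / 0.0592 = 45.3.

45.3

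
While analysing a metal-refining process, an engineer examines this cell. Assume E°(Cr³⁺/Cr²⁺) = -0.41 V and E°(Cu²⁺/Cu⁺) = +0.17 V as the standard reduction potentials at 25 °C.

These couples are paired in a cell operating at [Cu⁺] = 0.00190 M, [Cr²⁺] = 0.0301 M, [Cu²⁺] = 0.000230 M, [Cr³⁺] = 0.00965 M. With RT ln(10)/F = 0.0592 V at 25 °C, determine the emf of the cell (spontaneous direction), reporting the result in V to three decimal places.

+0.555 V

Cu²⁺/Cu⁺ is the cathode (higher E°), Cr³⁺/Cr²⁺ the anode: E°cell = +0.17 − (-0.41) = +0.58 V, n = 1.
Overall: Cu²⁺(aq) + Cr²⁺(aq) → Cu⁺(aq) + Cr³⁺(aq)
Q = [Cu⁺]·[Cr³⁺] / ([Cu²⁺]·[Cr²⁺]); log Q = 0.423.
E = E° − (0.0592/n) log Q = +0.58 − (0.0592/1)(0.423) = +0.555 V.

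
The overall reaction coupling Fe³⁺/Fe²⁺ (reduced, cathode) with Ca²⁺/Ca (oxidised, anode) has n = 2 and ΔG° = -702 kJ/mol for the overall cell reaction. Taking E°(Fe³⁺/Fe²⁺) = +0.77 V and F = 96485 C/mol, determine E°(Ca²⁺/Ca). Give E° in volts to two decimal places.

-2.87 V

E°cell = −ΔG°/(nF) = −(-702×10³)/((2)(96485)) = +3.638 V.
Since Fe³⁺/Fe²⁺ is the cathode and Ca²⁺/Ca the anode, E°cell = E°(Fe³⁺/Fe²⁺) − E°(Ca²⁺/Ca).
So E°(Ca²⁺/Ca) = E°(Fe³⁺/Fe²⁺) − E°cell = (+0.77) − (+3.638) = -2.87 V.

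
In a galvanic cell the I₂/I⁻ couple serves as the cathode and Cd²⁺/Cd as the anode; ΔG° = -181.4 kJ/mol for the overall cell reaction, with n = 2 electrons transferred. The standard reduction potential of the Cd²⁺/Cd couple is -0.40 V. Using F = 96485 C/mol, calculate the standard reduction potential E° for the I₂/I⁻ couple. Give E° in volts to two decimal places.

E°cell = −ΔG°/(nF) = −(-181.4×10³)/((2)(96485)) = +0.940 V.
Since I₂/I⁻ is the cathode and Cd²⁺/Cd the anode, E°cell = E°(I₂/I⁻) − E°(Cd²⁺/Cd).
So E°(I₂/I⁻) = E°cell + E°(Cd²⁺/Cd) = +0.940 + (-0.40) = +0.54 V.

+0.54 V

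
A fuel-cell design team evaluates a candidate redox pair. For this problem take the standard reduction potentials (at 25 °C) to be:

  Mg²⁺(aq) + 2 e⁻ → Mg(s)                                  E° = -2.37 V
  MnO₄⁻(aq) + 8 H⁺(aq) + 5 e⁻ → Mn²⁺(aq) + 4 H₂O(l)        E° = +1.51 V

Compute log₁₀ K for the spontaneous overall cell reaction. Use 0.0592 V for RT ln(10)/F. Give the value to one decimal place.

655.4

Cathode: MnO₄⁻/Mn²⁺; anode: Mg²⁺/Mg. E°cell = +3.88 V, n = 10.
log K = nE°cell / 0.0592 = (10)(+3.88) / 0.0592 = 655.4.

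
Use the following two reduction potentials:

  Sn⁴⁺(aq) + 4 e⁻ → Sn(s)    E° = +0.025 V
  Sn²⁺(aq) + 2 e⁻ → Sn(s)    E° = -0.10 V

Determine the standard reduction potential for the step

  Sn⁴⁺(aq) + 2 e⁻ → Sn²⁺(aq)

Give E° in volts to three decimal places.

Sequential free energies add, so n₃E°₃ = n₁E°₁ + n₂E°₂.
With n₃ = 4, and the known step contributing 2×(-0.10) V, the unknown satisfies 2·E° = 4×(+0.025) − 2×(-0.10) = +0.300.
E° = +0.300 / 2 = +0.150 V.

+0.150 V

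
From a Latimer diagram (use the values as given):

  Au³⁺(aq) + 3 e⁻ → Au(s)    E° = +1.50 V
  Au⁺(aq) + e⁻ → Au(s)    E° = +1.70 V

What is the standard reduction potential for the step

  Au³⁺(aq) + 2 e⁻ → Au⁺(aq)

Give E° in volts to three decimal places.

Sequential free energies add, so n₃E°₃ = n₁E°₁ + n₂E°₂.
With n₃ = 3, and the known step contributing 1×(+1.70) V, the unknown satisfies 2·E° = 3×(+1.50) − 1×(+1.70) = +2.800.
E° = +2.800 / 2 = +1.400 V.

+1.400 V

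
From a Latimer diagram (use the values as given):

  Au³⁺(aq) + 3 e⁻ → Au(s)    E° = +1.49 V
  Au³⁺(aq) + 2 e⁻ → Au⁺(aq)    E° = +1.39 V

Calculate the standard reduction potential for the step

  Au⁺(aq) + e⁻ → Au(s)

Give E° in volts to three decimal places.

+1.690 V

Sequential free energies add, so n₃E°₃ = n₁E°₁ + n₂E°₂.
With n₃ = 3, and the known step contributing 2×(+1.39) V, the unknown satisfies 1·E° = 3×(+1.49) − 2×(+1.39) = +1.690.
E° = +1.690 / 1 = +1.690 V.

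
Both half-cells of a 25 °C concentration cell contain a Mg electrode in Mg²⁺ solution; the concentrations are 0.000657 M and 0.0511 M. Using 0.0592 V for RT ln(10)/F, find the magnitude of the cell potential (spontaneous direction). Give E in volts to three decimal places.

For a concentration cell E°cell = 0. The 0.0511 M side is the cathode (reduction is favoured where [Mg²⁺] is higher).
With n = 2, E = −(0.0592/2) log([Mg²⁺]ₐₙ/[Mg²⁺]꜀ₐₜ) = −(0.0592/2) log(0.000657/0.0511) = −(0.0592/2)(-1.891) = +0.056 V.

+0.056 V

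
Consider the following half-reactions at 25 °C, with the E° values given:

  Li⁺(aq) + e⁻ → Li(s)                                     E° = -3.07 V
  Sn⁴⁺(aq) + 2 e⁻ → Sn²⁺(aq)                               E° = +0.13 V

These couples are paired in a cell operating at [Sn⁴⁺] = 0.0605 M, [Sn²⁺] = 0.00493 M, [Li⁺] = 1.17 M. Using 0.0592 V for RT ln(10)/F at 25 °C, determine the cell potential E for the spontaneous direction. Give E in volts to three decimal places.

Sn⁴⁺/Sn²⁺ is the cathode (higher E°), Li⁺/Li the anode: E°cell = +0.13 − (-3.07) = +3.20 V, n = 2.
Overall: Sn⁴⁺(aq) + 2 Li(s) → Sn²⁺(aq) + 2 Li⁺(aq)
Q = [Sn²⁺]·[Li⁺]^2 / ([Sn⁴⁺]); log Q = -0.953.
E = E° − (0.0592/n) log Q = +3.20 − (0.0592/2)(-0.953) = +3.228 V.

+3.228 V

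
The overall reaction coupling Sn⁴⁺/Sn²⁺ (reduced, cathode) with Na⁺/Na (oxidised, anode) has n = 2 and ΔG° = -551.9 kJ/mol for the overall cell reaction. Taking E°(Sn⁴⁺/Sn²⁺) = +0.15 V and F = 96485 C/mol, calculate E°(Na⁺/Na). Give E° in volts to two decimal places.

-2.71 V

E°cell = −ΔG°/(nF) = −(-551.9×10³)/((2)(96485)) = +2.860 V.
Since Sn⁴⁺/Sn²⁺ is the cathode and Na⁺/Na the anode, E°cell = E°(Sn⁴⁺/Sn²⁺) − E°(Na⁺/Na).
So E°(Na⁺/Na) = E°(Sn⁴⁺/Sn²⁺) − E°cell = (+0.15) − (+2.860) = -2.71 V.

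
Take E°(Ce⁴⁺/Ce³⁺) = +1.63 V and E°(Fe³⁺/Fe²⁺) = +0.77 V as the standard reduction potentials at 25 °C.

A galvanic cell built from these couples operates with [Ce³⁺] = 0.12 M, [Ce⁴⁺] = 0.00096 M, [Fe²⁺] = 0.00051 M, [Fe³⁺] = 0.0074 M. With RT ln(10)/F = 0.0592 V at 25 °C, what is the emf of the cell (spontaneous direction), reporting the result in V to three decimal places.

+0.667 V

Ce⁴⁺/Ce³⁺ is the cathode (higher E°), Fe³⁺/Fe²⁺ the anode: E°cell = +1.63 − (+0.77) = +0.86 V, n = 1.
Overall: Ce⁴⁺(aq) + Fe²⁺(aq) → Ce³⁺(aq) + Fe³⁺(aq)
Q = [Ce³⁺]·[Fe³⁺] / ([Ce⁴⁺]·[Fe²⁺]); log Q = 3.259.
E = E° − (0.0592/n) log Q = +0.86 − (0.0592/1)(3.259) = +0.667 V.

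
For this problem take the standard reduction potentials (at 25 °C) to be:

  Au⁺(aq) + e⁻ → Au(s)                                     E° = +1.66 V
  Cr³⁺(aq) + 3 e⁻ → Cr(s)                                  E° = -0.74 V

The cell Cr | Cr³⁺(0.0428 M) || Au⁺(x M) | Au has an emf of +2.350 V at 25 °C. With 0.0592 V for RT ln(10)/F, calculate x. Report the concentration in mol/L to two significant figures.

0.050 M

Au⁺/Au is the cathode, Cr³⁺/Cr the anode: E°cell = +2.40 V, n = 3.
Overall reaction: 3 Au⁺(aq) + Cr(s) → 3 Au(s) + Cr³⁺(aq); Q = [Cr³⁺]^1/[Au⁺]^3.
From E = E° − (0.0592/n) log Q: log Q = (E° − E)·n/0.0592 = (+2.40 − (+2.350))·3/0.0592 = 2.5338.
So 3·log[Au⁺] = 1·log(0.0428) − log Q = -1.3686 − (2.5338) = -3.9024; log[Au⁺] = -3.9024 / 3 = -1.3008; [Au⁺] = 10^(-1.3008) ≈ 0.050 M.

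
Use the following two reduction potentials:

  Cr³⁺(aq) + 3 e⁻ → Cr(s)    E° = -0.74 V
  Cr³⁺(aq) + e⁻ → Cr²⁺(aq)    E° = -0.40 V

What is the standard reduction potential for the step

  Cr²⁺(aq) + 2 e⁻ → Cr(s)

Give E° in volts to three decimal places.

-0.910 V

Sequential free energies add, so n₃E°₃ = n₁E°₁ + n₂E°₂.
With n₃ = 3, and the known step contributing 1×(-0.40) V, the unknown satisfies 2·E° = 3×(-0.74) − 1×(-0.40) = -1.820.
E° = -1.820 / 2 = -0.910 V.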